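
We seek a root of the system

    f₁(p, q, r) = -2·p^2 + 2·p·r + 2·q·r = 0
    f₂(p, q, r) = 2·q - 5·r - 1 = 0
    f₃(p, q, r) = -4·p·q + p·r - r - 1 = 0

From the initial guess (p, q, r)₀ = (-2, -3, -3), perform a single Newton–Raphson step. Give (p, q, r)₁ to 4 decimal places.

(-0.3861, -2.0772, -1.0309)

At (-2, -3, -3): F = (22.0000, 8.0000, -16.0000).
Jacobian J = [[-4·p + 2·r, 2·r, 2·p + 2·q], [0, 2, -5], [-4·q + r, -4·p, p - 1]].
At the point, J = [[2.0000, -6.0000, -10.0000], [0.0000, 2.0000, -5.0000], [9.0000, 8.0000, -3.0000]] (det J = 518.0000).
Solving J·Δ = −F gives Δ = (1.6139, 0.9228, 1.9691).
Then the next iterate is (p, q, r)₁ = (-0.3861, -2.0772, -1.0309).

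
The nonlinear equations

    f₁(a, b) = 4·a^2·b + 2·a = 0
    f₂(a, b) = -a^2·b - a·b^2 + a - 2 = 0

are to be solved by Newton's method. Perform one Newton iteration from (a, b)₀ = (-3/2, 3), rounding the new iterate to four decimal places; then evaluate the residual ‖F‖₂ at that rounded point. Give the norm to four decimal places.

6.8032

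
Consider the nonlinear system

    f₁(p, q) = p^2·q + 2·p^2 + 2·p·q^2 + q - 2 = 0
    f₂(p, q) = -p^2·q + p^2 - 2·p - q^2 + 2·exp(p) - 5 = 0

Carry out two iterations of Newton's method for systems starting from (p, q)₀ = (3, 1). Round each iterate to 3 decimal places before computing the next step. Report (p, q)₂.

(1.423, 0.077)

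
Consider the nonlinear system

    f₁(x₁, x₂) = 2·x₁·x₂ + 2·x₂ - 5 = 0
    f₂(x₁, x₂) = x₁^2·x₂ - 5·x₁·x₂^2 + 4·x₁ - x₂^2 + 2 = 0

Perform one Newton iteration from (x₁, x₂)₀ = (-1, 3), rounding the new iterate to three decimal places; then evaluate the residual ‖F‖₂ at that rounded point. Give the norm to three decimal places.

At (-1, 3): F = (-5.000, 37.000).
Jacobian J = [[2·x₂, 2·x₁ + 2], [2·x₁·x₂ - 5·x₂^2 + 4, x₁^2 - 10·x₁·x₂ - 2·x₂]].
At the point, J = [[6.000, 0.000], [-47.000, 25.000]] (det J = 150.000).
Solving J·Δ = −F gives Δ = (0.833, 0.087).
Then the next iterate is (x₁, x₂)₁ = (-0.167, 3.087).
Re-evaluating at (-0.167, 3.087): F = (0.14294, -0.15429), so ‖F‖₂ = 0.210.

0.210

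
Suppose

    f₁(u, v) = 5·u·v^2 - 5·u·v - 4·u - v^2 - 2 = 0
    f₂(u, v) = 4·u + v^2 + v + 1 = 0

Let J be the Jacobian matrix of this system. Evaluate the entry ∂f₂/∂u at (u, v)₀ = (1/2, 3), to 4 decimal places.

∂f₂/∂u = 4.
At (1/2, 3) this is 4.0000.

4.0000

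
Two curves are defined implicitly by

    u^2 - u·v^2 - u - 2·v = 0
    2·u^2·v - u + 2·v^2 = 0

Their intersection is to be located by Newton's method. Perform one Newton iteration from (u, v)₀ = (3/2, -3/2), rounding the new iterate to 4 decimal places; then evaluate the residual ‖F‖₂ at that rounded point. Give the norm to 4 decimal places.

At (3/2, -3/2): F = (0.3750, -3.7500).
Jacobian J = [[2·u - v^2 - 1, -2·u·v - 2], [4·u·v - 1, 2·u^2 + 4·v]].
At the point, J = [[-0.2500, 2.5000], [-10.0000, -1.5000]] (det J = 25.3750).
Solving J·Δ = −F gives Δ = (-0.3473, -0.1847).
Then the next iterate is (u, v)₁ = (1.1527, -1.6847).
Re-evaluating at (1.1527, -1.6847): F = (0.273808, 0.046748), so ‖F‖₂ = 0.2778.

0.2778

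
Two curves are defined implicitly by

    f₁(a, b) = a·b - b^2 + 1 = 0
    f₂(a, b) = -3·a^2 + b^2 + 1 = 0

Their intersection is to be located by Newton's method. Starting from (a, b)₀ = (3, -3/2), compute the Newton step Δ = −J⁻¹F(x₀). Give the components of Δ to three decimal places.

At (3, -3/2): F = (-5.750, -23.750).
Jacobian J = [[b, a - 2·b], [-6·a, 2·b]].
At the point, J = [[-1.500, 6.000], [-18.000, -3.000]] (det J = 112.500).
Solving J·Δ = −F gives Δ = (-1.420, 0.603).

(-1.420, 0.603)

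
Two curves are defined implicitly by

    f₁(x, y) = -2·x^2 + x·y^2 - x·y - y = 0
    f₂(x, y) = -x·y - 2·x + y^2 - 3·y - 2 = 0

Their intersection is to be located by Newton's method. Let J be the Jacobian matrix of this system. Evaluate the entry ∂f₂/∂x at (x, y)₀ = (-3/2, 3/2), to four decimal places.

-3.5000

∂f₂/∂x = -y - 2.
At (-3/2, 3/2) this is -3.5000.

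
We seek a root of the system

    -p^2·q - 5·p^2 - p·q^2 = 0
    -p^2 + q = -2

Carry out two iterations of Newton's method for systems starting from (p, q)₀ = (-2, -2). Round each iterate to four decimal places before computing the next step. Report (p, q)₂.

(-0.7402, -1.5618)

At (-2, -2): F = (-4.0000, -4.0000).
Jacobian J = [[-2·p·q - 10·p - q^2, -p^2 - 2·p·q], [-2·p, 1]].
At the point, J = [[8.0000, -12.0000], [4.0000, 1.0000]] (det J = 56.0000).
Solving J·Δ = −F gives Δ = (0.9286, 0.2857).
Then the next iterate is (p, q)₁ = (-1.0714, -1.7143).
Round to (-1.0714, -1.7143) and repeat: F = (-0.622992, -0.862198), J = [[4.101773, -4.8213], [2.1428, 1.0000]].
Δ = (0.3312, 0.1525), so (p, q)₂ = (-0.7402, -1.5618).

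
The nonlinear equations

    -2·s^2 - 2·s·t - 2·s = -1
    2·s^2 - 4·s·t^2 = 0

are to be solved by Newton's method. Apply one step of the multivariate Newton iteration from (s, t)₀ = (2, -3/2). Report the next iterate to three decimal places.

(1.070, -1.122)

At (2, -3/2): F = (-5.000, -10.000).
Jacobian J = [[-4·s - 2·t - 2, -2·s], [4·s - 4·t^2, -8·s·t]].
At the point, J = [[-7.000, -4.000], [-1.000, 24.000]] (det J = -172.000).
Solving J·Δ = −F gives Δ = (-0.930, 0.378).
Then the next iterate is (s, t)₁ = (1.070, -1.122).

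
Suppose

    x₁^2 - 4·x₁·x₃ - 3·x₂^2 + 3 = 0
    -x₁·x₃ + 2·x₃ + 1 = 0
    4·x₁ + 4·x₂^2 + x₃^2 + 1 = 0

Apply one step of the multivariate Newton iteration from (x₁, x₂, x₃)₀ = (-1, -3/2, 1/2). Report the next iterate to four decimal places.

(-1.1000, -1.0833, -0.3500)

At (-1, -3/2, 1/2): F = (-0.7500, 2.5000, 6.2500).
Jacobian J = [[2·x₁ - 4·x₃, -6·x₂, -4·x₁], [-x₃, 0, -x₁ + 2], [4, 8·x₂, 2·x₃]].
At the point, J = [[-4.0000, 9.0000, 4.0000], [-0.5000, 0.0000, 3.0000], [4.0000, -12.0000, 1.0000]] (det J = -7.5000).
Solving J·Δ = −F gives Δ = (-0.1000, 0.4167, -0.8500).
Then the next iterate is (x₁, x₂, x₃)₁ = (-1.1000, -1.0833, -0.3500).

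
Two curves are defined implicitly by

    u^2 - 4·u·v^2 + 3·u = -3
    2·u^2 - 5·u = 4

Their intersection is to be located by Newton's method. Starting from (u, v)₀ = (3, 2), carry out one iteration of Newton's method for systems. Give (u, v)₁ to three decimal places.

(3.143, 1.417)

At (3, 2): F = (-27.000, -1.000).
Jacobian J = [[2·u - 4·v^2 + 3, -8·u·v], [4·u - 5, 0]].
At the point, J = [[-7.000, -48.000], [7.000, 0.000]] (det J = 336.000).
Solving J·Δ = −F gives Δ = (0.143, -0.583).
Then the next iterate is (u, v)₁ = (3.143, 1.417).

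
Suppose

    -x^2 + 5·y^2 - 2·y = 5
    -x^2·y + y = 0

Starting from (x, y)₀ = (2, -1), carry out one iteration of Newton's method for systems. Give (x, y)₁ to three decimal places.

At (2, -1): F = (-2.000, 3.000).
Jacobian J = [[-2·x, 10·y - 2], [-2·x·y, -x^2 + 1]].
At the point, J = [[-4.000, -12.000], [4.000, -3.000]] (det J = 60.000).
Solving J·Δ = −F gives Δ = (-0.700, 0.067).
Then the next iterate is (x, y)₁ = (1.300, -0.933).

(1.300, -0.933)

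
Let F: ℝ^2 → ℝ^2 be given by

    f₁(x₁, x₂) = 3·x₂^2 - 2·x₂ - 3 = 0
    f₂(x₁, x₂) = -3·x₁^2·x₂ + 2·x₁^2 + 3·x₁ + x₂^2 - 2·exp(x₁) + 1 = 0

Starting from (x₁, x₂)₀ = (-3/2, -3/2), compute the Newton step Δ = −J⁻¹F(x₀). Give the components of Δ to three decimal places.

At (-3/2, -3/2): F = (6.750, 12.92874).
Jacobian J = [[0, 6·x₂ - 2], [-6·x₁·x₂ + 4·x₁ - 2·exp(x₁) + 3, -3·x₁^2 + 2·x₂]].
At the point, J = [[0.000, -11.000], [-16.94626, -9.750]] (det J = -186.40886).
Solving J·Δ = −F gives Δ = (0.410, 0.614).

(0.410, 0.614)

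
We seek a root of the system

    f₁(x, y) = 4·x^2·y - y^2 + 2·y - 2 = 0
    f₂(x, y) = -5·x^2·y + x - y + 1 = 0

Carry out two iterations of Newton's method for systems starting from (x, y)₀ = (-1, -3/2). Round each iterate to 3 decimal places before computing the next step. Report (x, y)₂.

At (-1, -3/2): F = (-13.250, 9.000).
Jacobian J = [[8·x·y, 4·x^2 - 2·y + 2], [-10·x·y + 1, -5·x^2 - 1]].
At the point, J = [[12.000, 9.000], [-14.000, -6.000]] (det J = 54.000).
Solving J·Δ = −F gives Δ = (0.028, 1.435).
Then the next iterate is (x, y)₁ = (-0.972, -0.065).
Round to (-0.972, -0.065) and repeat: F = (-2.37987, 0.40005), J = [[0.50544, 5.90914], [0.36820, -5.72392]].
Δ = (2.221, 0.213), so (x, y)₂ = (1.249, 0.148).

(1.249, 0.148)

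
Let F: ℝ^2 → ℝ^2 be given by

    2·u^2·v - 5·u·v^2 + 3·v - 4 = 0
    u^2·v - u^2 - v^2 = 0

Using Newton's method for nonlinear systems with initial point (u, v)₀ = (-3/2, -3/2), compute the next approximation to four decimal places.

(-0.4115, -1.5549)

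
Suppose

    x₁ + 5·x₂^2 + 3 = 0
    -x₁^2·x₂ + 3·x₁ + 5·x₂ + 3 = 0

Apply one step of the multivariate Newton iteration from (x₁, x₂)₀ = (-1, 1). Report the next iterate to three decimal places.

(-1.261, 0.326)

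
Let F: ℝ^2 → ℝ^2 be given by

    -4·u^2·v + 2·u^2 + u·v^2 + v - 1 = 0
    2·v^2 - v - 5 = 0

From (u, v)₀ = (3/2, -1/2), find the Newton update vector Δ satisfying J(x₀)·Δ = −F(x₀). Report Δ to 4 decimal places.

(-1.6769, -1.3333)

At (3/2, -1/2): F = (7.8750, -4.0000).
Jacobian J = [[-8·u·v + 4·u + v^2, -4·u^2 + 2·u·v + 1], [0, 4·v - 1]].
At the point, J = [[12.2500, -9.5000], [0.0000, -3.0000]] (det J = -36.7500).
Solving J·Δ = −F gives Δ = (-1.6769, -1.3333).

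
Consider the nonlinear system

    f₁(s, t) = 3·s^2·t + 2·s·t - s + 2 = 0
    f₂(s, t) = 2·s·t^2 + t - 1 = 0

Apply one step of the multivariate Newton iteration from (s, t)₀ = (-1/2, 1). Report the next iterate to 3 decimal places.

At (-1/2, 1): F = (2.250, -1.000).
Jacobian J = [[6·s·t + 2·t - 1, 3·s^2 + 2·s], [2·t^2, 4·s·t + 1]].
At the point, J = [[-2.000, -0.250], [2.000, -1.000]] (det J = 2.500).
Solving J·Δ = −F gives Δ = (1.000, 1.000).
Then the next iterate is (s, t)₁ = (0.500, 2.000).

(0.500, 2.000)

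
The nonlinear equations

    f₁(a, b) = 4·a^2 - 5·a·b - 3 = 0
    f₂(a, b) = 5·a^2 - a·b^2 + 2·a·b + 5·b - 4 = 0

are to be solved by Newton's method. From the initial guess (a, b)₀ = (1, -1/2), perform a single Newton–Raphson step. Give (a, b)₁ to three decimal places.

At (1, -1/2): F = (3.500, -2.750).
Jacobian J = [[8·a - 5·b, -5·a], [10·a - b^2 + 2·b, -2·a·b + 2·a + 5]].
At the point, J = [[10.500, -5.000], [8.750, 8.000]] (det J = 127.750).
Solving J·Δ = −F gives Δ = (-0.112, 0.466).
Then the next iterate is (a, b)₁ = (0.888, -0.034).

(0.888, -0.034)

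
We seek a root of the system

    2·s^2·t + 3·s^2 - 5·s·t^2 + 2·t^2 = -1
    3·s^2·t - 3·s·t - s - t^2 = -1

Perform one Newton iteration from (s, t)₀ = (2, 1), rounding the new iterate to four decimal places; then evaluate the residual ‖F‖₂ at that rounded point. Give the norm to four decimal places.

At (2, 1): F = (13.0000, 4.0000).
Jacobian J = [[4·s·t + 6·s - 5·t^2, 2·s^2 - 10·s·t + 4·t], [6·s·t - 3·t - 1, 3·s^2 - 3·s - 2·t]].
At the point, J = [[15.0000, -8.0000], [8.0000, 4.0000]] (det J = 124.0000).
Solving J·Δ = −F gives Δ = (-0.6774, 0.3548).
Then the next iterate is (s, t)₁ = (1.3226, 1.3548).
Re-evaluating at (1.3226, 1.3548): F = (2.520553, -0.423922), so ‖F‖₂ = 2.5560.

2.5560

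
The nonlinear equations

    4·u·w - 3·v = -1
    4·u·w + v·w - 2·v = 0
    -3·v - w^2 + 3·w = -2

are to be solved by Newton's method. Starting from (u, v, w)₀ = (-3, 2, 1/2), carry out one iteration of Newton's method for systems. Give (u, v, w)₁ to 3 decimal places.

At (-3, 2, 1/2): F = (-11.000, -9.000, -2.750).
Jacobian J = [[4·w, -3, 4·u], [4·w, w - 2, 4·u + v], [0, -3, -2·w + 3]].
At the point, J = [[2.000, -3.000, -12.000], [2.000, -1.500, -10.000], [0.000, -3.000, 2.000]] (det J = 18.000).
Solving J·Δ = −F gives Δ = (2.667, -1.056, -0.208).
Then the next iterate is (u, v, w)₁ = (-0.333, 0.944, 0.292).

(-0.333, 0.944, 0.292)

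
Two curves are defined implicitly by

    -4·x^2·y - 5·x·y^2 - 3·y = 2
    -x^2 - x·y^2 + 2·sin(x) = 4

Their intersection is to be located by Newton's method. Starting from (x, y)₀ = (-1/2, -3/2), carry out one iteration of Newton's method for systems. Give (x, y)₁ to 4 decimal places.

(1.4379, -3.5699)

At (-1/2, -3/2): F = (9.6250, -4.083851).
Jacobian J = [[-8·x·y - 5·y^2, -4·x^2 - 10·x·y - 3], [-2·x - y^2 + 2·cos(x), -2·x·y]].
At the point, J = [[-17.2500, -11.5000], [0.505165, -1.5000]] (det J = 31.684399).
Solving J·Δ = −F gives Δ = (1.9379, -2.0699).
Then the next iterate is (x, y)₁ = (1.4379, -3.5699).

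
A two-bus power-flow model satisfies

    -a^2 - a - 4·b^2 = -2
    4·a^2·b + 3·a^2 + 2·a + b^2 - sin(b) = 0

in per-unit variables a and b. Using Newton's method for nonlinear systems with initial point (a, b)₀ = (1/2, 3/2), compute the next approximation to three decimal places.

(0.310, 0.886)

At (1/2, 3/2): F = (-7.750, 4.50251).
Jacobian J = [[-2·a - 1, -8·b], [8·a·b + 6·a + 2, 4·a^2 + 2·b - cos(b)]].
At the point, J = [[-2.000, -12.000], [11.000, 3.92926]] (det J = 124.14147).
Solving J·Δ = −F gives Δ = (-0.190, -0.614).
Then the next iterate is (a, b)₁ = (0.310, 0.886).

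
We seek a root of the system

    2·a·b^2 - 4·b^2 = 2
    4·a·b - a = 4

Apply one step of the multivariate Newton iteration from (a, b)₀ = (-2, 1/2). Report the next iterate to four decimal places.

(2.0000, 0.2500)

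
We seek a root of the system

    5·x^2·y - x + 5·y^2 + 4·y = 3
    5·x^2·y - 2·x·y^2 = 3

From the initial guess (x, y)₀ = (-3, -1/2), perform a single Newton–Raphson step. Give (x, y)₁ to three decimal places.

At (-3, -1/2): F = (-23.250, -24.000).
Jacobian J = [[10·x·y - 1, 5·x^2 + 10·y + 4], [10·x·y - 2·y^2, 5·x^2 - 4·x·y]].
At the point, J = [[14.000, 44.000], [14.500, 39.000]] (det J = -92.000).
Solving J·Δ = −F gives Δ = (1.622, 0.012).
Then the next iterate is (x, y)₁ = (-1.378, -0.488).

(-1.378, -0.488)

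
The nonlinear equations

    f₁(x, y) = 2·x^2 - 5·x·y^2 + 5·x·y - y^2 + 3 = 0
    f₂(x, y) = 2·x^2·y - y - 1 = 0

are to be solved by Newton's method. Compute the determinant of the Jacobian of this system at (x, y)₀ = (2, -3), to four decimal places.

1460.0000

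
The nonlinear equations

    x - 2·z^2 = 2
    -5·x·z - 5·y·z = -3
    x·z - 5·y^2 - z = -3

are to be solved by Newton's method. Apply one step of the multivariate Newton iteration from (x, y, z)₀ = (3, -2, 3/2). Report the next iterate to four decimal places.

(2.0490, -1.1545, 0.7582)

At (3, -2, 3/2): F = (-3.5000, -4.5000, -14.0000).
Jacobian J = [[1, 0, -4·z], [-5·z, -5·z, -5·x - 5·y], [z, -10·y, x - 1]].
At the point, J = [[1.0000, 0.0000, -6.0000], [-7.5000, -7.5000, -5.0000], [1.5000, 20.0000, 2.0000]] (det J = 917.5000).
Solving J·Δ = −F gives Δ = (-0.9510, 0.8455, -0.7418).
Then the next iterate is (x, y, z)₁ = (2.0490, -1.1545, 0.7582).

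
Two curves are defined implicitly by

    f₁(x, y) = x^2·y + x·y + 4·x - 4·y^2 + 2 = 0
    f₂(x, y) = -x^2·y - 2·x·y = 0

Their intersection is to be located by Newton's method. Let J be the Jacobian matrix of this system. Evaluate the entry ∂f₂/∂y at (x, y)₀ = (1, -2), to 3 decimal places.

∂f₂/∂y = -x^2 - 2·x.
At (1, -2) this is -3.000.

-3.000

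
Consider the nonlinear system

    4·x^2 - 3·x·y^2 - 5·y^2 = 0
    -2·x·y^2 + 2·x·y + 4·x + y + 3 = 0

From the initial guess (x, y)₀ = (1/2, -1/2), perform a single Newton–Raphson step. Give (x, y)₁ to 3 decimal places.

(-3.538, 1.615)

At (1/2, -1/2): F = (-0.625, 3.750).
Jacobian J = [[8·x - 3·y^2, -6·x·y - 10·y], [-2·y^2 + 2·y + 4, -4·x·y + 2·x + 1]].
At the point, J = [[3.250, 6.500], [2.500, 3.000]] (det J = -6.500).
Solving J·Δ = −F gives Δ = (-4.038, 2.115).
Then the next iterate is (x, y)₁ = (-3.538, 1.615).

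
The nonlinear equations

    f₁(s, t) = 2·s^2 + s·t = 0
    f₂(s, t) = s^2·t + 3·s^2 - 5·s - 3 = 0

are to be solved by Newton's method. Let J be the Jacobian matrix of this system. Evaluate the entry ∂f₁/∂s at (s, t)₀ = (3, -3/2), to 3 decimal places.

∂f₁/∂s = 4·s + t.
At (3, -3/2) this is 10.500.

10.500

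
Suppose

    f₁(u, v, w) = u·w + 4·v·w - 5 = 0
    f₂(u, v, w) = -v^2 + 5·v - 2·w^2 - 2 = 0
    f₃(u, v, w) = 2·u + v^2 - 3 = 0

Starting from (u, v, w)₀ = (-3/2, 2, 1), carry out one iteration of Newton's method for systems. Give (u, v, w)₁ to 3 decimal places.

(2.672, 0.414, 1.103)

At (-3/2, 2, 1): F = (1.500, 2.000, -2.000).
Jacobian J = [[w, 4·w, u + 4·v], [0, -2·v + 5, -4·w], [2, 2·v, 0]].
At the point, J = [[1.000, 4.000, 6.500], [0.000, 1.000, -4.000], [2.000, 4.000, 0.000]] (det J = -29.000).
Solving J·Δ = −F gives Δ = (4.172, -1.586, 0.103).
Then the next iterate is (u, v, w)₁ = (2.672, 0.414, 1.103).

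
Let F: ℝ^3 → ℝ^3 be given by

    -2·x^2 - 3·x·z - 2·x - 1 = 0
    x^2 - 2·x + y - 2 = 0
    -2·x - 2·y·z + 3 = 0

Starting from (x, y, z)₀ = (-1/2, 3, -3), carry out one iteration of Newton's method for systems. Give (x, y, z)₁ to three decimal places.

(-0.279, 1.413, -0.994)

At (-1/2, 3, -3): F = (-5.000, 2.250, 22.000).
Jacobian J = [[-4·x - 3·z - 2, 0, -3·x], [2·x - 2, 1, 0], [-2, -2·z, -2·y]].
At the point, J = [[9.000, 0.000, 1.500], [-3.000, 1.000, 0.000], [-2.000, 6.000, -6.000]] (det J = -78.000).
Solving J·Δ = −F gives Δ = (0.221, -1.587, 2.006).
Then the next iterate is (x, y, z)₁ = (-0.279, 1.413, -0.994).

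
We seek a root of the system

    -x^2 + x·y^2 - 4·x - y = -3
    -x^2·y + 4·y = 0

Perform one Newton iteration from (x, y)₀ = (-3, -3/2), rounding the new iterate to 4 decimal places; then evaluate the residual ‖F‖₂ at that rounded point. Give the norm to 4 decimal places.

2.1868

At (-3, -3/2): F = (0.7500, 7.5000).
Jacobian J = [[-2·x + y^2 - 4, 2·x·y - 1], [-2·x·y, -x^2 + 4]].
At the point, J = [[4.2500, 8.0000], [-9.0000, -5.0000]] (det J = 50.7500).
Solving J·Δ = −F gives Δ = (1.2562, -0.7611).
Then the next iterate is (x, y)₁ = (-1.7438, -2.2611).
Re-evaluating at (-1.7438, -2.2611): F = (0.280156, -2.168760), so ‖F‖₂ = 2.1868.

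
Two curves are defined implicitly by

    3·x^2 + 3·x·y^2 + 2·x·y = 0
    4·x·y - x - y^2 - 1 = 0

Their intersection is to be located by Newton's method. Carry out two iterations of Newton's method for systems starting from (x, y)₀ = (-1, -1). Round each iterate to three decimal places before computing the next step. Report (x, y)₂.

(-0.382, -1.017)

At (-1, -1): F = (2.000, 3.000).
Jacobian J = [[6·x + 3·y^2 + 2·y, 6·x·y + 2·x], [4·y - 1, 4·x - 2·y]].
At the point, J = [[-5.000, 4.000], [-5.000, -2.000]] (det J = 30.000).
Solving J·Δ = −F gives Δ = (0.533, 0.167).
Then the next iterate is (x, y)₁ = (-0.467, -0.833).
Round to (-0.467, -0.833) and repeat: F = (0.46015, 0.32916), J = [[-2.38633, 1.40007], [-4.332, -0.202]].
Δ = (0.085, -0.184), so (x, y)₂ = (-0.382, -1.017).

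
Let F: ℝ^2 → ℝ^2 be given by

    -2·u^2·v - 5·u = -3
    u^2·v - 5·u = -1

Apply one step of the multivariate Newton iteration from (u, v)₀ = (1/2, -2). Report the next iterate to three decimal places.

(0.333, 1.333)

At (1/2, -2): F = (1.500, -2.000).
Jacobian J = [[-4·u·v - 5, -2·u^2], [2·u·v - 5, u^2]].
At the point, J = [[-1.000, -0.500], [-7.000, 0.250]] (det J = -3.750).
Solving J·Δ = −F gives Δ = (-0.167, 3.333).
Then the next iterate is (u, v)₁ = (0.333, 1.333).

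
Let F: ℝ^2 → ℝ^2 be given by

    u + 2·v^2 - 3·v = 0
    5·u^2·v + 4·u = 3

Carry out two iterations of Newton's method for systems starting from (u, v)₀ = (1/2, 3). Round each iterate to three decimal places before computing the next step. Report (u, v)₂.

At (1/2, 3): F = (9.500, 2.750).
Jacobian J = [[1, 4·v - 3], [10·u·v + 4, 5·u^2]].
At the point, J = [[1.000, 9.000], [19.000, 1.250]] (det J = -169.750).
Solving J·Δ = −F gives Δ = (-0.076, -1.047).
Then the next iterate is (u, v)₁ = (0.424, 1.953).
Round to (0.424, 1.953) and repeat: F = (2.19342, 0.45151), J = [[1.000, 4.812], [12.28072, 0.89888]].
Δ = (-0.003, -0.455), so (u, v)₂ = (0.421, 1.498).

(0.421, 1.498)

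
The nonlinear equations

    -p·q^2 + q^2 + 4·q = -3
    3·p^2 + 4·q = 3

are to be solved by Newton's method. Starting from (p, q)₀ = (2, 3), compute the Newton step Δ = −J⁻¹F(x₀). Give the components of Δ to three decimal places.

(5.500, -21.750)

At (2, 3): F = (6.000, 21.000).
Jacobian J = [[-q^2, -2·p·q + 2·q + 4], [6·p, 4]].
At the point, J = [[-9.000, -2.000], [12.000, 4.000]] (det J = -12.000).
Solving J·Δ = −F gives Δ = (5.500, -21.750).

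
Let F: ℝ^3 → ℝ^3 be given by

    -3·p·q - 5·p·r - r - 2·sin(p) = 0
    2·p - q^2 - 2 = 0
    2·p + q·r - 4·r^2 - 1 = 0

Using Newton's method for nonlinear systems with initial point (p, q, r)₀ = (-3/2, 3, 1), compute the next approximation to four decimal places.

(-1.2958, 0.7347, -0.3714)

At (-3/2, 3, 1): F = (21.994990, -14.0000, -5.0000).
Jacobian J = [[-3·q - 5·r - 2·cos(p), -3·p, -5·p - 1], [2, -2·q, 0], [2, r, q - 8·r]].
At the point, J = [[-14.141474, 4.5000, 6.5000], [2.0000, -6.0000, 0.0000], [2.0000, 1.0000, -5.0000]] (det J = -288.244232).
Solving J·Δ = −F gives Δ = (0.2042, -2.2653, -1.3714).
Then the next iterate is (p, q, r)₁ = (-1.2958, 0.7347, -0.3714).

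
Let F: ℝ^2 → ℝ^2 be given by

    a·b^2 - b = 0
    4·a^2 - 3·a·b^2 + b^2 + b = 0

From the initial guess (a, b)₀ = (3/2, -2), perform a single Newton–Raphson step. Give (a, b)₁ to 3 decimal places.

(0.317, -1.533)

At (3/2, -2): F = (8.000, -7.000).
Jacobian J = [[b^2, 2·a·b - 1], [8·a - 3·b^2, -6·a·b + 2·b + 1]].
At the point, J = [[4.000, -7.000], [0.000, 15.000]] (det J = 60.000).
Solving J·Δ = −F gives Δ = (-1.183, 0.467).
Then the next iterate is (a, b)₁ = (0.317, -1.533).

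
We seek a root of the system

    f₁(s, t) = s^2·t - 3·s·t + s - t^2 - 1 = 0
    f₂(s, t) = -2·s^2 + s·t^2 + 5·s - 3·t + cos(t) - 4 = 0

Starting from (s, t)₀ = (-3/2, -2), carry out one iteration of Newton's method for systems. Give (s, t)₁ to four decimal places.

At (-3/2, -2): F = (-20.0000, -16.416147).
Jacobian J = [[2·s·t - 3·t + 1, s^2 - 3·s - 2·t], [-4·s + t^2 + 5, 2·s·t - sin(t) - 3]].
At the point, J = [[13.0000, 10.7500], [15.0000, 3.909297]] (det J = -110.429133).
Solving J·Δ = −F gives Δ = (0.8901, 0.7841).
Then the next iterate is (s, t)₁ = (-0.6099, -1.2159).

(-0.6099, -1.2159)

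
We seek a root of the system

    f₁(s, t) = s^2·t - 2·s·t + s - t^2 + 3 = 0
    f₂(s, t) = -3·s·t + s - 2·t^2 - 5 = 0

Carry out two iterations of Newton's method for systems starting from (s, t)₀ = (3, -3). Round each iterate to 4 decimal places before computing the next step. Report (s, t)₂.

At (3, -3): F = (-12.0000, 7.0000).
Jacobian J = [[2·s·t - 2·t + 1, s^2 - 2·s - 2·t], [-3·t + 1, -3·s - 4·t]].
At the point, J = [[-11.0000, 9.0000], [10.0000, 3.0000]] (det J = -123.0000).
Solving J·Δ = −F gives Δ = (-0.8049, 0.3496).
Then the next iterate is (s, t)₁ = (2.1951, -2.6504).
Round to (2.1951, -2.6504) and repeat: F = (-2.964591, 0.599539), J = [[-5.334986, 5.729064], [8.9512, 4.0163]].
Δ = (-0.2110, 0.3210), so (s, t)₂ = (1.9841, -2.3294).

(1.9841, -2.3294)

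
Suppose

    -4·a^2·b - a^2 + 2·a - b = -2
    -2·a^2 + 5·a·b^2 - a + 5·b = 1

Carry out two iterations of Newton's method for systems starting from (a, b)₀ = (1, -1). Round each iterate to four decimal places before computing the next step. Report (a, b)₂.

(0.5123, -1.7508)

At (1, -1): F = (8.0000, -4.0000).
Jacobian J = [[-8·a·b - 2·a + 2, -4·a^2 - 1], [-4·a + 5·b^2 - 1, 10·a·b + 5]].
At the point, J = [[8.0000, -5.0000], [0.0000, -5.0000]] (det J = -40.0000).
Solving J·Δ = −F gives Δ = (-1.5000, -0.8000).
Then the next iterate is (a, b)₁ = (-0.5000, -1.8000).
Round to (-0.5000, -1.8000) and repeat: F = (4.3500, -18.1000), J = [[-4.2000, -2.0000], [17.2000, 14.0000]].
Δ = (1.0123, 0.0492), so (a, b)₂ = (0.5123, -1.7508).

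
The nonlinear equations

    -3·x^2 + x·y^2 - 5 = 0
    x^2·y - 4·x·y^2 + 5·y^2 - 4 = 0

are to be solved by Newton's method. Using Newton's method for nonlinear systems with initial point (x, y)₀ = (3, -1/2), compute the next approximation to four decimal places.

(1.2069, -0.3076)

At (3, -1/2): F = (-31.2500, -10.2500).
Jacobian J = [[-6·x + y^2, 2·x·y], [2·x·y - 4·y^2, x^2 - 8·x·y + 10·y]].
At the point, J = [[-17.7500, -3.0000], [-4.0000, 16.0000]] (det J = -296.0000).
Solving J·Δ = −F gives Δ = (-1.7931, 0.1924).
Then the next iterate is (x, y)₁ = (1.2069, -0.3076).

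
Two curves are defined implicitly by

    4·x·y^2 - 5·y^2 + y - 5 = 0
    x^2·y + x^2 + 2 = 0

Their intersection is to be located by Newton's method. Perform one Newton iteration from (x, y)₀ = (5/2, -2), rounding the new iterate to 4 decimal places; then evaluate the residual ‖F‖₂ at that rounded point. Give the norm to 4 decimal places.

At (5/2, -2): F = (13.0000, -4.2500).
Jacobian J = [[4·y^2, 8·x·y - 10·y + 1], [2·x·y + 2·x, x^2]].
At the point, J = [[16.0000, -19.0000], [-5.0000, 6.2500]] (det J = 5.0000).
Solving J·Δ = −F gives Δ = (-0.1000, 0.6000).
Then the next iterate is (x, y)₁ = (2.4000, -1.4000).
Re-evaluating at (2.4000, -1.4000): F = (2.6160, -0.3040), so ‖F‖₂ = 2.6336.

2.6336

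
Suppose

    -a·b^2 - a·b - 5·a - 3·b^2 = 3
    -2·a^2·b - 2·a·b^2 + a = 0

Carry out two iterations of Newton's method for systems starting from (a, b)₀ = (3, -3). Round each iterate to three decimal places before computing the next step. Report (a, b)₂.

(0.388, -0.584)

At (3, -3): F = (-63.000, 3.000).
Jacobian J = [[-b^2 - b - 5, -2·a·b - a - 6·b], [-4·a·b - 2·b^2 + 1, -2·a^2 - 4·a·b]].
At the point, J = [[-11.000, 33.000], [19.000, 18.000]] (det J = -825.000).
Solving J·Δ = −F gives Δ = (-1.495, 1.411).
Then the next iterate is (a, b)₁ = (1.505, -1.589).
Round to (1.505, -1.589) and repeat: F = (-19.50832, 1.10324), J = [[-5.93592, 12.81189], [5.51594, 5.03573]].
Δ = (-1.117, 1.005), so (a, b)₂ = (0.388, -0.584).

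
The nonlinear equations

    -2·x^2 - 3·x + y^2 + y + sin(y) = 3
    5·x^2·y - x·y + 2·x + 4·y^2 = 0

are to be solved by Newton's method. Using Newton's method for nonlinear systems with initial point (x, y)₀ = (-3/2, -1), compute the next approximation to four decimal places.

(-0.4501, -2.5049)

At (-3/2, -1): F = (-3.841471, -11.7500).
Jacobian J = [[-4·x - 3, 2·y + cos(y) + 1], [10·x·y - y + 2, 5·x^2 - x + 8·y]].
At the point, J = [[3.0000, -0.459698], [18.0000, 4.7500]] (det J = 22.524558).
Solving J·Δ = −F gives Δ = (1.0499, -1.5049).
Then the next iterate is (x, y)₁ = (-0.4501, -2.5049).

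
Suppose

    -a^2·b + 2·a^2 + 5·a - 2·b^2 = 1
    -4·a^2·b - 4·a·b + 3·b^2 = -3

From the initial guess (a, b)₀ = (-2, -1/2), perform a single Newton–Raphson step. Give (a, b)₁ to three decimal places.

(-2.744, 0.610)

At (-2, -1/2): F = (-1.500, 7.750).
Jacobian J = [[-2·a·b + 4·a + 5, -a^2 - 4·b], [-8·a·b - 4·b, -4·a^2 - 4·a + 6·b]].
At the point, J = [[-5.000, -2.000], [-6.000, -11.000]] (det J = 43.000).
Solving J·Δ = −F gives Δ = (-0.744, 1.110).
Then the next iterate is (a, b)₁ = (-2.744, 0.610).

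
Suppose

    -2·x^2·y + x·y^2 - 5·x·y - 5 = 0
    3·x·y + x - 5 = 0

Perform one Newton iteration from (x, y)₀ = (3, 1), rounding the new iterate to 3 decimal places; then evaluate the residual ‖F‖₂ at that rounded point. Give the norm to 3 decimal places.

8.709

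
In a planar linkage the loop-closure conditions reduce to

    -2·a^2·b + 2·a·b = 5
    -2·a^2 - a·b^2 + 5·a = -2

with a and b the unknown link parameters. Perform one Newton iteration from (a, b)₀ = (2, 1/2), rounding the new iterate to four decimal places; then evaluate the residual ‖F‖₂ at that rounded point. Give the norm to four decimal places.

At (2, 1/2): F = (-7.0000, 3.5000).
Jacobian J = [[-4·a·b + 2·b, -2·a^2 + 2·a], [-4·a - b^2 + 5, -2·a·b]].
At the point, J = [[-3.0000, -4.0000], [-3.2500, -2.0000]] (det J = -7.0000).
Solving J·Δ = −F gives Δ = (4.0000, -4.7500).
Then the next iterate is (a, b)₁ = (6.0000, -4.2500).
Re-evaluating at (6.0000, -4.2500): F = (250.0000, -148.3750), so ‖F‖₂ = 290.7149.

290.7149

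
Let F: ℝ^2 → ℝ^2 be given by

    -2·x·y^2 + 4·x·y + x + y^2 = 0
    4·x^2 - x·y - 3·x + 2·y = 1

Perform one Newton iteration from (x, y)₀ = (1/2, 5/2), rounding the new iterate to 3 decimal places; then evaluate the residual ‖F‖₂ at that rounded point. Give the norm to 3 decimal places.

237.303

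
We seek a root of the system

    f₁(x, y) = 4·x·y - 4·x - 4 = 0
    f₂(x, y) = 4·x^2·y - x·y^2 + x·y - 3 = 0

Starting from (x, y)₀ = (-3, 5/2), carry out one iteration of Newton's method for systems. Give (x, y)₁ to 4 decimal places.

(-2.7421, 0.7956)

At (-3, 5/2): F = (-22.0000, 98.2500).
Jacobian J = [[4·y - 4, 4·x], [8·x·y - y^2 + y, 4·x^2 - 2·x·y + x]].
At the point, J = [[6.0000, -12.0000], [-63.7500, 48.0000]] (det J = -477.0000).
Solving J·Δ = −F gives Δ = (0.2579, -1.7044).
Then the next iterate is (x, y)₁ = (-2.7421, 0.7956).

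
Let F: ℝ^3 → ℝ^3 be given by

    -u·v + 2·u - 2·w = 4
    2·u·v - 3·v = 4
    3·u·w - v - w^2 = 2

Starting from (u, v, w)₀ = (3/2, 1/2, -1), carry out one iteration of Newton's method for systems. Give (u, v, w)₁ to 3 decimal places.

At (3/2, 1/2, -1): F = (0.250, -4.000, -8.000).
Jacobian J = [[-v + 2, -u, -2], [2·v, 2·u - 3, 0], [3·w, -1, 3·u - 2·w]].
At the point, J = [[1.500, -1.500, -2.000], [1.000, 0.000, 0.000], [-3.000, -1.000, 6.500]] (det J = 11.750).
Solving J·Δ = −F gives Δ = (4.000, 0.053, 3.085).
Then the next iterate is (u, v, w)₁ = (5.500, 0.553, 2.085).

(5.500, 0.553, 2.085)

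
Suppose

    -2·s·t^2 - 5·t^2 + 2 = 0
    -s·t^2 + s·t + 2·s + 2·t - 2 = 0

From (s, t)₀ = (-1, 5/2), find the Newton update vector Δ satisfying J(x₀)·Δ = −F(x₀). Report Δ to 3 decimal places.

At (-1, 5/2): F = (-16.750, 4.750).
Jacobian J = [[-2·t^2, -4·s·t - 10·t], [-t^2 + t + 2, -2·s·t + s + 2]].
At the point, J = [[-12.500, -15.000], [-1.750, 6.000]] (det J = -101.250).
Solving J·Δ = −F gives Δ = (-0.289, -0.876).

(-0.289, -0.876)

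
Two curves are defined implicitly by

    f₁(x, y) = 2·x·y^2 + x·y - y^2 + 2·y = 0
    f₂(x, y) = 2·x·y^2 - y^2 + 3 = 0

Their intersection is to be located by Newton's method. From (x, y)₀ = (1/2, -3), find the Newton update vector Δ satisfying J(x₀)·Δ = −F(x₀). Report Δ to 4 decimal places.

At (1/2, -3): F = (-7.5000, 3.0000).
Jacobian J = [[2·y^2 + y, 4·x·y + x - 2·y + 2], [2·y^2, 4·x·y - 2·y]].
At the point, J = [[15.0000, 2.5000], [18.0000, 0.0000]] (det J = -45.0000).
Solving J·Δ = −F gives Δ = (-0.1667, 4.0000).

(-0.1667, 4.0000)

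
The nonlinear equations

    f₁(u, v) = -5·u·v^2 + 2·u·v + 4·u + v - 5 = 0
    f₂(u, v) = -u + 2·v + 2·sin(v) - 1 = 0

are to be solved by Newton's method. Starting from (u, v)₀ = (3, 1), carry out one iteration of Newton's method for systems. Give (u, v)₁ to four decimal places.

(2.4793, 0.9339)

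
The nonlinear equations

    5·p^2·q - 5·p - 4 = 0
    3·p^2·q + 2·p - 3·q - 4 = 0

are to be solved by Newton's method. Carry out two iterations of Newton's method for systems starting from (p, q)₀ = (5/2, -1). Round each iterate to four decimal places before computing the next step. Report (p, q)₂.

(-1.2536, -2.6227)

At (5/2, -1): F = (-47.7500, -14.7500).
Jacobian J = [[10·p·q - 5, 5·p^2], [6·p·q + 2, 3·p^2 - 3]].
At the point, J = [[-30.0000, 31.2500], [-13.0000, 15.7500]] (det J = -66.2500).
Solving J·Δ = −F gives Δ = (-4.3943, -2.6906).
Then the next iterate is (p, q)₁ = (-1.8943, -3.6906).
Round to (-1.8943, -3.6906) and repeat: F = (-60.744738, -36.446543), J = [[64.911036, 17.941862], [43.946621, 7.765117]].
Δ = (0.6407, 1.0679), so (p, q)₂ = (-1.2536, -2.6227).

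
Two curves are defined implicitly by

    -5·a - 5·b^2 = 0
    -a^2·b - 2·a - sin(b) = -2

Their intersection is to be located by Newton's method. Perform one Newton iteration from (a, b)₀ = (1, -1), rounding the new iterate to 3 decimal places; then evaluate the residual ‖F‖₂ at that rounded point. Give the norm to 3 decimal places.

At (1, -1): F = (-10.000, 1.84147).
Jacobian J = [[-5, -10·b], [-2·a·b - 2, -a^2 - cos(b)]].
At the point, J = [[-5.000, 10.000], [0.000, -1.54030]] (det J = 7.70151).
Solving J·Δ = −F gives Δ = (0.391, 1.196).
Then the next iterate is (a, b)₁ = (1.391, 0.196).
Re-evaluating at (1.391, 0.196): F = (-7.14708, -1.35598), so ‖F‖₂ = 7.275.

7.275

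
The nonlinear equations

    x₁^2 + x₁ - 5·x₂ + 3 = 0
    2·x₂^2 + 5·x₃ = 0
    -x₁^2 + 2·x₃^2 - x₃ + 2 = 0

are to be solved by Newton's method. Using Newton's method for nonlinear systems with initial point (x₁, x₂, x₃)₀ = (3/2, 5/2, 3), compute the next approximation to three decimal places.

(0.507, 0.556, 1.388)

At (3/2, 5/2, 3): F = (-5.750, 27.500, 14.750).
Jacobian J = [[2·x₁ + 1, -5, 0], [0, 4·x₂, 5], [-2·x₁, 0, 4·x₃ - 1]].
At the point, J = [[4.000, -5.000, 0.000], [0.000, 10.000, 5.000], [-3.000, 0.000, 11.000]] (det J = 515.000).
Solving J·Δ = −F gives Δ = (-0.993, -1.944, -1.612).
Then the next iterate is (x₁, x₂, x₃)₁ = (0.507, 0.556, 1.388).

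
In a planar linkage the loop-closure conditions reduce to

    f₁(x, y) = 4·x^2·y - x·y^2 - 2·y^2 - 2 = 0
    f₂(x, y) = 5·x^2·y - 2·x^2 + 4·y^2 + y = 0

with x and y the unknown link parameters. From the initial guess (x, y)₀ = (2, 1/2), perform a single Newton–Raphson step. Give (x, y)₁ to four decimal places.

At (2, 1/2): F = (5.0000, 3.5000).
Jacobian J = [[8·x·y - y^2, 4·x^2 - 2·x·y - 4·y], [10·x·y - 4·x, 5·x^2 + 8·y + 1]].
At the point, J = [[7.7500, 12.0000], [2.0000, 25.0000]] (det J = 169.7500).
Solving J·Δ = −F gives Δ = (-0.4890, -0.1009).
Then the next iterate is (x, y)₁ = (1.5110, 0.3991).

(1.5110, 0.3991)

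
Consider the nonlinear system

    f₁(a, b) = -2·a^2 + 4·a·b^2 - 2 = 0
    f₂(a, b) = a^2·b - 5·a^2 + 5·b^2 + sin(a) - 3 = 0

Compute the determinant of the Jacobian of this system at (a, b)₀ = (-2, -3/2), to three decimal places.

J = [[-4·a + 4·b^2, 8·a·b], [2·a·b - 10·a + cos(a), a^2 + 10·b]].
At the point, J = [[17.000, 24.000], [25.58385, -11.000]].
det J = -801.012.

-801.012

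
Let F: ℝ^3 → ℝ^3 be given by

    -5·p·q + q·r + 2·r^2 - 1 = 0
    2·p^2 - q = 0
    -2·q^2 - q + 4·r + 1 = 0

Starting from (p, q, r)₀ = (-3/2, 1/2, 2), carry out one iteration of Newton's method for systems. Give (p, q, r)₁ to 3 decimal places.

At (-3/2, 1/2, 2): F = (11.750, 4.000, 8.000).
Jacobian J = [[-5·q, -5·p + r, q + 4·r], [4·p, -1, 0], [0, -4·q - 1, 4]].
At the point, J = [[-2.500, 9.500, 8.500], [-6.000, -1.000, 0.000], [0.000, -3.000, 4.000]] (det J = 391.000).
Solving J·Δ = −F gives Δ = (0.596, 0.425, -1.682).
Then the next iterate is (p, q, r)₁ = (-0.904, 0.925, 0.318).

(-0.904, 0.925, 0.318)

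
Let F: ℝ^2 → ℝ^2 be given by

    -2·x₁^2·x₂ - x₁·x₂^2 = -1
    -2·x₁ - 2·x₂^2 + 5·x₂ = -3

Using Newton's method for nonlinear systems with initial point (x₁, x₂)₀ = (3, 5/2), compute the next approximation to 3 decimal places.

At (3, 5/2): F = (-62.750, -3.000).
Jacobian J = [[-4·x₁·x₂ - x₂^2, -2·x₁^2 - 2·x₁·x₂], [-2, -4·x₂ + 5]].
At the point, J = [[-36.250, -33.000], [-2.000, -5.000]] (det J = 115.250).
Solving J·Δ = −F gives Δ = (-1.863, 0.145).
Then the next iterate is (x₁, x₂)₁ = (1.137, 2.645).

(1.137, 2.645)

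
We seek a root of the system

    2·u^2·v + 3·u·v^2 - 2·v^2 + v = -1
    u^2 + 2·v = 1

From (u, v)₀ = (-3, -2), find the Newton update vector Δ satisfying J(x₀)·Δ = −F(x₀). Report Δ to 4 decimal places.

(0.9200, 0.7600)

At (-3, -2): F = (-81.0000, 4.0000).
Jacobian J = [[4·u·v + 3·v^2, 2·u^2 + 6·u·v - 4·v + 1], [2·u, 2]].
At the point, J = [[36.0000, 63.0000], [-6.0000, 2.0000]] (det J = 450.0000).
Solving J·Δ = −F gives Δ = (0.9200, 0.7600).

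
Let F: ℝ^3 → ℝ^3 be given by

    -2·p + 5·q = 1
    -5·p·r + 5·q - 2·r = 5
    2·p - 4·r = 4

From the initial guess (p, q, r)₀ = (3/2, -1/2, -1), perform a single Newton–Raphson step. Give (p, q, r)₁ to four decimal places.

(0.8889, 0.5556, -0.5556)

At (3/2, -1/2, -1): F = (-6.5000, 2.0000, 3.0000).
Jacobian J = [[-2, 5, 0], [-5·r, 5, -5·p - 2], [2, 0, -4]].
At the point, J = [[-2.0000, 5.0000, 0.0000], [5.0000, 5.0000, -9.5000], [2.0000, 0.0000, -4.0000]] (det J = 45.0000).
Solving J·Δ = −F gives Δ = (-0.6111, 1.0556, 0.4444).
Then the next iterate is (p, q, r)₁ = (0.8889, 0.5556, -0.5556).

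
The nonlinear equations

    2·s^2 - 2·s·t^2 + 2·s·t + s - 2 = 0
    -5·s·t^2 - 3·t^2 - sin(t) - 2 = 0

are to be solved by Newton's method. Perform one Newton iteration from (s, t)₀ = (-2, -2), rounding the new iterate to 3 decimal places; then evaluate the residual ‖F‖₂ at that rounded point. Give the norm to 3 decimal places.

15.265

At (-2, -2): F = (28.000, 26.90930).
Jacobian J = [[4·s - 2·t^2 + 2·t + 1, -4·s·t + 2·s], [-5·t^2, -10·s·t - 6·t - cos(t)]].
At the point, J = [[-19.000, -20.000], [-20.000, -27.58385]] (det J = 124.09321).
Solving J·Δ = −F gives Δ = (1.887, -0.393).
Then the next iterate is (s, t)₁ = (-0.113, -2.393).
Re-evaluating at (-0.113, -2.393): F = (-0.25247, -15.26329), so ‖F‖₂ = 15.265.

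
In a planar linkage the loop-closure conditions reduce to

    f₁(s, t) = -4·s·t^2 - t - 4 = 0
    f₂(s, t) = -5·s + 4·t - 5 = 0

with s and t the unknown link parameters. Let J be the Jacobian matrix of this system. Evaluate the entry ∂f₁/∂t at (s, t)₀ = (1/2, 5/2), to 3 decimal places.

-11.000

∂f₁/∂t = -8·s·t - 1.
At (1/2, 5/2) this is -11.000.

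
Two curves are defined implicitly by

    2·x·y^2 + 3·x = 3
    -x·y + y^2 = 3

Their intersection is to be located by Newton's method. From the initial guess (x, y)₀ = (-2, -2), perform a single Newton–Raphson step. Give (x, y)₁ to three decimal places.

(-0.185, -1.685)

At (-2, -2): F = (-25.000, -3.000).
Jacobian J = [[2·y^2 + 3, 4·x·y], [-y, -x + 2·y]].
At the point, J = [[11.000, 16.000], [2.000, -2.000]] (det J = -54.000).
Solving J·Δ = −F gives Δ = (1.815, 0.315).
Then the next iterate is (x, y)₁ = (-0.185, -1.685).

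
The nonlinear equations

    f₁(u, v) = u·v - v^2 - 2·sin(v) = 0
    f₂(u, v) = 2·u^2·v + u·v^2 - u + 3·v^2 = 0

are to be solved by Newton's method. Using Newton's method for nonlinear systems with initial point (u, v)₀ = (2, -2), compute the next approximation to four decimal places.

(1.4636, -1.2523)

At (2, -2): F = (-6.181405, 2.0000).
Jacobian J = [[v, u - 2·v - 2·cos(v)], [4·u·v + v^2 - 1, 2·u^2 + 2·u·v + 6·v]].
At the point, J = [[-2.0000, 6.832294], [-13.0000, -12.0000]] (det J = 112.819818).
Solving J·Δ = −F gives Δ = (-0.5364, 0.7477).
Then the next iterate is (u, v)₁ = (1.4636, -1.2523).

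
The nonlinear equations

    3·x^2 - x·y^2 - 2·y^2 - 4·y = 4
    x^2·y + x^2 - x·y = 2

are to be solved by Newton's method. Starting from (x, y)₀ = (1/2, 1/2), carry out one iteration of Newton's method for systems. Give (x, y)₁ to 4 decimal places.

At (1/2, 1/2): F = (-5.8750, -1.8750).
Jacobian J = [[6·x - y^2, -2·x·y - 4·y - 4], [2·x·y + 2·x - y, x^2 - x]].
At the point, J = [[2.7500, -6.5000], [1.0000, -0.2500]] (det J = 5.8125).
Solving J·Δ = −F gives Δ = (1.8441, -0.1237).
Then the next iterate is (x, y)₁ = (2.3441, 0.3763).

(2.3441, 0.3763)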